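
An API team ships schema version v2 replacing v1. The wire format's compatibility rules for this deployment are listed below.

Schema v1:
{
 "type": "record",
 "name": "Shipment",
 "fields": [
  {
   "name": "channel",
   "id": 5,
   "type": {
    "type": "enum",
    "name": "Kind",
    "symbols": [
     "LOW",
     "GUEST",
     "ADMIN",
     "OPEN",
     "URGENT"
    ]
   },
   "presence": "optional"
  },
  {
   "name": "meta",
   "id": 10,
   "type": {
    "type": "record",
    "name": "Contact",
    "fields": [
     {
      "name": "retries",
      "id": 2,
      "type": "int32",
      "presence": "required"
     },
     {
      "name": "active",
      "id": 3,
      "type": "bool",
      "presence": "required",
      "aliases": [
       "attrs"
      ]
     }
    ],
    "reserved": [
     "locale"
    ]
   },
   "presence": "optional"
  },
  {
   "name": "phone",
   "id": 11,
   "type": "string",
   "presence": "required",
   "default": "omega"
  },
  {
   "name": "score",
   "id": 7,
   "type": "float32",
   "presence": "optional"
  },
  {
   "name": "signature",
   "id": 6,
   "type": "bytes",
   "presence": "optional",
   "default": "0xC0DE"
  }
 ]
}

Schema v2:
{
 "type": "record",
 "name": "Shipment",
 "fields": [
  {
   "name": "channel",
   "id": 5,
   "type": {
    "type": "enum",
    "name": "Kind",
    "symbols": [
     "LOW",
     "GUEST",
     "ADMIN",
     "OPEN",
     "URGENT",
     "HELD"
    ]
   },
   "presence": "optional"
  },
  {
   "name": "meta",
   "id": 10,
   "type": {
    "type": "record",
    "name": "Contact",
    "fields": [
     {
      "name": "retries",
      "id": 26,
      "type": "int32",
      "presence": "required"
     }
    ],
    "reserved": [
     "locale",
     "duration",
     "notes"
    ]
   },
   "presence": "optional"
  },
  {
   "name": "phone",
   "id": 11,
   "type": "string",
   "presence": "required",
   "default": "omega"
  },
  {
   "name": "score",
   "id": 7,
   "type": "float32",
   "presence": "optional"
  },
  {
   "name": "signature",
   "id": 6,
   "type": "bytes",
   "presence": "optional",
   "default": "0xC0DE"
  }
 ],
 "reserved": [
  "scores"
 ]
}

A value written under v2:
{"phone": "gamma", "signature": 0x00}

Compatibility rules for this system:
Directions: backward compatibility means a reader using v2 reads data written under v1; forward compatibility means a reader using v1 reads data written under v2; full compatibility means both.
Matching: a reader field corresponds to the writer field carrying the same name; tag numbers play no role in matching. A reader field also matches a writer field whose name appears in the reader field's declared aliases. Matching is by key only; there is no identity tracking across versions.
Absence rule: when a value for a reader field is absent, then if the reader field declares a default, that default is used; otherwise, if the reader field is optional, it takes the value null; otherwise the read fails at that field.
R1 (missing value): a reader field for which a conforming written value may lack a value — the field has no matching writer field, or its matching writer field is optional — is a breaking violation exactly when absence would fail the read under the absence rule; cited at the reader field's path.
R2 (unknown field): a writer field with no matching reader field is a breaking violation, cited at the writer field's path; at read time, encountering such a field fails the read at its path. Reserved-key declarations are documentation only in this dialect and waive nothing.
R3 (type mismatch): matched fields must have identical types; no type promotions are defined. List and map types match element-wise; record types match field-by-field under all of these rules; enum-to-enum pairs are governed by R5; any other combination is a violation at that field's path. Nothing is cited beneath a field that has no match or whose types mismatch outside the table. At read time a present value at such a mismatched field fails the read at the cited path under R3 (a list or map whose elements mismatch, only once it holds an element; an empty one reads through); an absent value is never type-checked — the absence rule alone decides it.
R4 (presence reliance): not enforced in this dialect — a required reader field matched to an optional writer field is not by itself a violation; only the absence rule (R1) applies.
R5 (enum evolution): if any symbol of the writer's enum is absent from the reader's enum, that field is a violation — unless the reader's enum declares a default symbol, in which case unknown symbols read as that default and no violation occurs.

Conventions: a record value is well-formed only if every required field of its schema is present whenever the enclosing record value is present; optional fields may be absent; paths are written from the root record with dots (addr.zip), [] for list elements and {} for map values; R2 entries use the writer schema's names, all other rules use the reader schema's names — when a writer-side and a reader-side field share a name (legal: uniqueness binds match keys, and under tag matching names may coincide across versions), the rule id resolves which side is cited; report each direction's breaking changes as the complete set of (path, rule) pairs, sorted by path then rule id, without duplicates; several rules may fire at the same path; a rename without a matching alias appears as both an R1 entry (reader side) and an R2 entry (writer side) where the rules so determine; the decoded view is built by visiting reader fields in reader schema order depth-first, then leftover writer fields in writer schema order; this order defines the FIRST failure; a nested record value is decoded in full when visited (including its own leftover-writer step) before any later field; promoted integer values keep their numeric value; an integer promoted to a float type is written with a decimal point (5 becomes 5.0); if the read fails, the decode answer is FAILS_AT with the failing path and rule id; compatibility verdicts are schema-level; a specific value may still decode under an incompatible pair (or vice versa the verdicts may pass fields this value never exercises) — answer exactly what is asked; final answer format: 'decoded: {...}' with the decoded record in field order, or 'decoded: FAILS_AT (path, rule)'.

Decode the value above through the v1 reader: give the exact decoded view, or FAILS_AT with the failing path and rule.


the writer's type comes first in each Shipment pair
migrating the Shipment value to v1:
  channel := null (not supplied -> null)
  meta := null (not supplied -> null)
  phone := "gamma"
  score := null (not supplied -> null)
  signature := 0x00
  => decoded: {"channel": null, "meta": null, "phone": "gamma", "score": null, "signature": 0x00}
the other Shipment changes do not affect what is asked:
  field retries in record Contact: tag 2 changed to 26 -> inert under this dialect — no rule fires on Shipment and the result does not move
  enum Kind (field channel in record Shipment): symbol HELD added -> changes Shipment's schema-level verdicts only — the decode of this value is the same
  removed field active from record Contact -> changes Shipment's schema-level verdicts only — the decode of this value is the same

decoded: {"channel": null, "meta": null, "phone": "gamma", "score": null, "signature": 0x00}


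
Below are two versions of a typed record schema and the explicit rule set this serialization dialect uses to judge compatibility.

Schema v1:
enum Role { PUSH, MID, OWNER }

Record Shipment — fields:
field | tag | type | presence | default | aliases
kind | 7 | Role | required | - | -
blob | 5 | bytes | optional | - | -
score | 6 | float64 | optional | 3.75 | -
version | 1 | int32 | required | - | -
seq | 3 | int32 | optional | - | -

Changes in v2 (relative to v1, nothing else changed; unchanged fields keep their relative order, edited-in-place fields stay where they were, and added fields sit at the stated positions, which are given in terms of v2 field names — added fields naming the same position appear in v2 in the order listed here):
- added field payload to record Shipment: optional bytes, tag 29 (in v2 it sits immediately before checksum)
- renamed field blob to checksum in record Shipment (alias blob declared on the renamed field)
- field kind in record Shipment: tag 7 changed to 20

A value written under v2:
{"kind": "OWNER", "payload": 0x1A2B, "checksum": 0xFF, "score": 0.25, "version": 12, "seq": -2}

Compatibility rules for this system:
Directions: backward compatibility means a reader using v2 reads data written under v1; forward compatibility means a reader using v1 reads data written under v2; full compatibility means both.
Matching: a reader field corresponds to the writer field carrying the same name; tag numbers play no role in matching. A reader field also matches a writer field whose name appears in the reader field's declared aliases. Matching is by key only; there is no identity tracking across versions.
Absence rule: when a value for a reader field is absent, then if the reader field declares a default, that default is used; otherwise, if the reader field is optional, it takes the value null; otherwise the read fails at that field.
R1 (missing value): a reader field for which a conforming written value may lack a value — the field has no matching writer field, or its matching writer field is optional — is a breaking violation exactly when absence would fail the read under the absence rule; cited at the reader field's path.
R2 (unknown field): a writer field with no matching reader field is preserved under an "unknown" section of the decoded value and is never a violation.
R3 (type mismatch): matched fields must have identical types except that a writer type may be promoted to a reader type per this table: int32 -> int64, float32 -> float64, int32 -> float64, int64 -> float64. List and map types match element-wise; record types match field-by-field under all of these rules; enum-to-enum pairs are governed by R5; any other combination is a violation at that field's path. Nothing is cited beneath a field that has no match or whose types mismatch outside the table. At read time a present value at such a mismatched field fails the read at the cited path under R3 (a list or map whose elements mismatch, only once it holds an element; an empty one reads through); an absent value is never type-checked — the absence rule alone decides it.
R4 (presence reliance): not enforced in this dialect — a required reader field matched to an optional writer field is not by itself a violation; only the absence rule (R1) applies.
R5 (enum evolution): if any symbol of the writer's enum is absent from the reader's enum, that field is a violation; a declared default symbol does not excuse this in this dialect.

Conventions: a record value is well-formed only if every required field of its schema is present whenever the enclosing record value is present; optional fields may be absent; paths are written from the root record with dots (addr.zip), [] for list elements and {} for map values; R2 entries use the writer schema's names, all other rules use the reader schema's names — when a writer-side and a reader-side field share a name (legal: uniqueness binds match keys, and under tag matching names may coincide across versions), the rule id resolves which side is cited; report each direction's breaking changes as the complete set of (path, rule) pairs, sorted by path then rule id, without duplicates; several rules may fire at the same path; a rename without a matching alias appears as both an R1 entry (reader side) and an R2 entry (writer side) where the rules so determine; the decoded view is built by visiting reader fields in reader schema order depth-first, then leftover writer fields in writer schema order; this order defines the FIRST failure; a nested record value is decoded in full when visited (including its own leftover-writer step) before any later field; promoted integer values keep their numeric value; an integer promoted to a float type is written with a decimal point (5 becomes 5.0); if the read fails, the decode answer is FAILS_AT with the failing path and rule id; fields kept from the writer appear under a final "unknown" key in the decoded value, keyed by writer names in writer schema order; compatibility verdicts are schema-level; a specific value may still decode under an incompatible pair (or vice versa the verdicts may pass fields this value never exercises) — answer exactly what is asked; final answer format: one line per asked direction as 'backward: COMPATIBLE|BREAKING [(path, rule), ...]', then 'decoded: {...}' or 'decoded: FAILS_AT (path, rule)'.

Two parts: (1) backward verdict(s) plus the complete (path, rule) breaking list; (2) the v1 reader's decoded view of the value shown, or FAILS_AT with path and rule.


backward: COMPATIBLE []; decoded: {"kind": "OWNER", "blob": null, "score": 0.25, "version": 12, "seq": -2, "unknown": {"payload": 0x1A2B, "checksum": 0xFF}}

in Shipment below, arrows point writer -> reader
backward for Shipment (reader v2, writer v1):
  Role -> Role, writer required: kind aligns to kind
  payload: no writer match
  bytes -> bytes, writer optional: checksum aligns to blob
  float64 -> float64, writer optional: score aligns to score
  int32 -> int32, writer required: version aligns to version
  int32 -> int32, writer optional: seq aligns to seq
  => no violations; backward on Shipment: COMPATIBLE
decode (reader v1):
  kind := "OWNER"
  blob := null (not supplied -> null)
  score := 0.25
  version := 12
  seq := -2
  writer payload: kept under "unknown"
  writer checksum: kept under "unknown"
  => decoded: {"kind": "OWNER", "blob": null, "score": 0.25, "version": 12, "seq": -2, "unknown": {"payload": 0x1A2B, "checksum": 0xFF}}
the rest of the Shipment diff is inert for this question:
  field kind in record Shipment: tag 7 changed to 20 -> triggers nothing under Shipment's printed rules — same verdict


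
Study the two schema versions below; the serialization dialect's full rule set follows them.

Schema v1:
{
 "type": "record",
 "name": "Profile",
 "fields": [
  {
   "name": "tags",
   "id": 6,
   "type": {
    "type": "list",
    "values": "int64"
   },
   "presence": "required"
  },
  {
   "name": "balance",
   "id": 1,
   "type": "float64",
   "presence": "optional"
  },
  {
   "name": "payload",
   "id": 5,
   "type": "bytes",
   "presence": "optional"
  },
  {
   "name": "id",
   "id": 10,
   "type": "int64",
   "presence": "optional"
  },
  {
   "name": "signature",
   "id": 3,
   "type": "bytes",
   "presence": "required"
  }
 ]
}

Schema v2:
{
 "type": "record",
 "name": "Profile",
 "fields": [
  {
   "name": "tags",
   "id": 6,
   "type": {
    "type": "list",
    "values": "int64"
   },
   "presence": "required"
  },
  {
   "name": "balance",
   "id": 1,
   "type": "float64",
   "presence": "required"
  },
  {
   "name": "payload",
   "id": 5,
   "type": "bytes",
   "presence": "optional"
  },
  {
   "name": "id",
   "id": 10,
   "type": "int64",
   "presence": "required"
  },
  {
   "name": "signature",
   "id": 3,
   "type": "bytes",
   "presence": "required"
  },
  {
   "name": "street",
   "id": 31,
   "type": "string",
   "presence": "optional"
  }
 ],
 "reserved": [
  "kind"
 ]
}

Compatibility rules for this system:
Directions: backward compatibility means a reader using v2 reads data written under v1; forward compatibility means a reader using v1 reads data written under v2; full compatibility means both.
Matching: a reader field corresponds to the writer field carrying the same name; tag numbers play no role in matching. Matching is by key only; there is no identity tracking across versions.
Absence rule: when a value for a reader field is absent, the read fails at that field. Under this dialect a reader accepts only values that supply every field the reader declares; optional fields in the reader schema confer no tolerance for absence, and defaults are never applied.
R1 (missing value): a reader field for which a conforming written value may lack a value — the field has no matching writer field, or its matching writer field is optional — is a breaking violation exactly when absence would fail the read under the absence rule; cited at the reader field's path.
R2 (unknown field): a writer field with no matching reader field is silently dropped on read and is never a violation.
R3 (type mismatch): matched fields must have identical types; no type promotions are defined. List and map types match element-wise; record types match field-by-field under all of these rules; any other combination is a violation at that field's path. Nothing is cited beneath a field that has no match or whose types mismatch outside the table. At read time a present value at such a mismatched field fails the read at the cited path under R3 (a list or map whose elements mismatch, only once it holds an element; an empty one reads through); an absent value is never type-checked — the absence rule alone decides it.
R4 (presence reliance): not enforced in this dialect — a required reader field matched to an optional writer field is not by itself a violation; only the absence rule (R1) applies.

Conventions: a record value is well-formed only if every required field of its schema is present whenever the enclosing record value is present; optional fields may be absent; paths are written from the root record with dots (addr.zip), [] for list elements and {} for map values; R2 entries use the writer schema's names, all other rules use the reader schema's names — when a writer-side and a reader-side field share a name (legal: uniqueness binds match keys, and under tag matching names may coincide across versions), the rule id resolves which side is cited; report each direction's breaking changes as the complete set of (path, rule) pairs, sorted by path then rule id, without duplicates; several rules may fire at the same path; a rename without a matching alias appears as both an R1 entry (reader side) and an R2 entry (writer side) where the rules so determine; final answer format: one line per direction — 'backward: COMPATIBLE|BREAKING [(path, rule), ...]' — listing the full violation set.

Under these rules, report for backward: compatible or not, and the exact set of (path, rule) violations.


in Profile below, arrows point writer -> reader
backward for Profile (reader v2, writer v1):
  list<int64> -> list<int64>, writer required: tags aligns to tags
  float64 -> float64, writer optional: balance aligns to balance
  bytes -> bytes, writer optional: payload aligns to payload
  int64 -> int64, writer optional: id aligns to id
  bytes -> bytes, writer required: signature aligns to signature
  no writer field matches reader street
  breaking: (balance, R1)
  breaking: (id, R1)
  breaking: (payload, R1)
  breaking: (street, R1)
  => backward verdict for Profile: BREAKING, 4 violation(s)
the other Profile changes do not affect what is asked:
  field id in record Profile: optional changed to required -> matters only for Profile's forward compatibility — outside the asked direction
  field balance in record Profile: optional changed to required -> matters only for Profile's forward compatibility — outside the asked direction

backward: BREAKING [(balance, R1), (id, R1), (payload, R1), (street, R1)]


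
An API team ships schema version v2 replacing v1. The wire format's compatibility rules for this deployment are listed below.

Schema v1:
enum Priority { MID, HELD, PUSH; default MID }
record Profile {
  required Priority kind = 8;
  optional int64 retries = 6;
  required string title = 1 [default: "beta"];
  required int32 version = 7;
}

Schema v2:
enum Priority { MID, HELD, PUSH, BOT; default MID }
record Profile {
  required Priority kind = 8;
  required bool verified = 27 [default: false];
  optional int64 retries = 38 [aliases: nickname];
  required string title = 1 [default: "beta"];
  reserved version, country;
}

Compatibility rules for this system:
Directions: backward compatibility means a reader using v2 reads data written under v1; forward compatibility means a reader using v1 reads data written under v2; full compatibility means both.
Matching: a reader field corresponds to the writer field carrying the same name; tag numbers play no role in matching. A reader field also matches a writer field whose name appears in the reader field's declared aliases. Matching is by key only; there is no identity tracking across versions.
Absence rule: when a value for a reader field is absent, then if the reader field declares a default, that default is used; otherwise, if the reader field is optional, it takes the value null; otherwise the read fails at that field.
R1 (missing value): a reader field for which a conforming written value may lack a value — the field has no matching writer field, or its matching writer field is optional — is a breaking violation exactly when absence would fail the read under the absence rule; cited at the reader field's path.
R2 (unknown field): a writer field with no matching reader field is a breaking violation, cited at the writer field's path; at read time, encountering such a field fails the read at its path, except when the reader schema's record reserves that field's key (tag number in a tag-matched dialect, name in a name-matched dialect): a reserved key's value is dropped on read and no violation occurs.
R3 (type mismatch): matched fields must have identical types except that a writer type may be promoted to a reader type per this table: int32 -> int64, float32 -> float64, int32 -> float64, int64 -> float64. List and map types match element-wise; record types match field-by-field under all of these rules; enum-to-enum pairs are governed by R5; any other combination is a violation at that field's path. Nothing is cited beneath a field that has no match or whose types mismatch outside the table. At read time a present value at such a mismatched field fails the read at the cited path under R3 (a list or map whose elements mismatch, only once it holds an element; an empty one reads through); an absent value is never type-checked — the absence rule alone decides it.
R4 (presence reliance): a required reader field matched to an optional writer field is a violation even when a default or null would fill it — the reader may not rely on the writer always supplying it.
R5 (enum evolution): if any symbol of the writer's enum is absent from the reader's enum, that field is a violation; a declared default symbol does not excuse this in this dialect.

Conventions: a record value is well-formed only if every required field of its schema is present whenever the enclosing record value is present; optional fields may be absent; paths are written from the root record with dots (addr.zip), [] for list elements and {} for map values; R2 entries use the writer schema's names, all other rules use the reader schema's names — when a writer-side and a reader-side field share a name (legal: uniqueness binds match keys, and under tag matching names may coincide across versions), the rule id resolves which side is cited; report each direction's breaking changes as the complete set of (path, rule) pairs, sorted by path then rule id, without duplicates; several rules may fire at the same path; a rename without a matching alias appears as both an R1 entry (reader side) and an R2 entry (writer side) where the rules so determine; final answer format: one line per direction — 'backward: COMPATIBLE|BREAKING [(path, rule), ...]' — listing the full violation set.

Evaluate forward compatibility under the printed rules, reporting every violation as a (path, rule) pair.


forward: BREAKING [(kind, R5), (verified, R2), (version, R1)]

the writer's type comes first in each Profile pair
forward for Profile (reader v1, writer v2):
  kind <- kind (Priority -> Priority, writer required)
  retries <- retries (int64 -> int64, writer optional)
  title <- title (string -> string, writer required)
  version has no writer counterpart
  writer verified: unknown to reader
  rule R5 violated at kind
  rule R2 violated at verified
  rule R1 violated at version
  => forward: BREAKING (3)
ruling out the remaining Profile differences:
  field retries in record Profile: tag 6 changed to 38 -> fires no rule on Profile, leaving the asked answer as it is


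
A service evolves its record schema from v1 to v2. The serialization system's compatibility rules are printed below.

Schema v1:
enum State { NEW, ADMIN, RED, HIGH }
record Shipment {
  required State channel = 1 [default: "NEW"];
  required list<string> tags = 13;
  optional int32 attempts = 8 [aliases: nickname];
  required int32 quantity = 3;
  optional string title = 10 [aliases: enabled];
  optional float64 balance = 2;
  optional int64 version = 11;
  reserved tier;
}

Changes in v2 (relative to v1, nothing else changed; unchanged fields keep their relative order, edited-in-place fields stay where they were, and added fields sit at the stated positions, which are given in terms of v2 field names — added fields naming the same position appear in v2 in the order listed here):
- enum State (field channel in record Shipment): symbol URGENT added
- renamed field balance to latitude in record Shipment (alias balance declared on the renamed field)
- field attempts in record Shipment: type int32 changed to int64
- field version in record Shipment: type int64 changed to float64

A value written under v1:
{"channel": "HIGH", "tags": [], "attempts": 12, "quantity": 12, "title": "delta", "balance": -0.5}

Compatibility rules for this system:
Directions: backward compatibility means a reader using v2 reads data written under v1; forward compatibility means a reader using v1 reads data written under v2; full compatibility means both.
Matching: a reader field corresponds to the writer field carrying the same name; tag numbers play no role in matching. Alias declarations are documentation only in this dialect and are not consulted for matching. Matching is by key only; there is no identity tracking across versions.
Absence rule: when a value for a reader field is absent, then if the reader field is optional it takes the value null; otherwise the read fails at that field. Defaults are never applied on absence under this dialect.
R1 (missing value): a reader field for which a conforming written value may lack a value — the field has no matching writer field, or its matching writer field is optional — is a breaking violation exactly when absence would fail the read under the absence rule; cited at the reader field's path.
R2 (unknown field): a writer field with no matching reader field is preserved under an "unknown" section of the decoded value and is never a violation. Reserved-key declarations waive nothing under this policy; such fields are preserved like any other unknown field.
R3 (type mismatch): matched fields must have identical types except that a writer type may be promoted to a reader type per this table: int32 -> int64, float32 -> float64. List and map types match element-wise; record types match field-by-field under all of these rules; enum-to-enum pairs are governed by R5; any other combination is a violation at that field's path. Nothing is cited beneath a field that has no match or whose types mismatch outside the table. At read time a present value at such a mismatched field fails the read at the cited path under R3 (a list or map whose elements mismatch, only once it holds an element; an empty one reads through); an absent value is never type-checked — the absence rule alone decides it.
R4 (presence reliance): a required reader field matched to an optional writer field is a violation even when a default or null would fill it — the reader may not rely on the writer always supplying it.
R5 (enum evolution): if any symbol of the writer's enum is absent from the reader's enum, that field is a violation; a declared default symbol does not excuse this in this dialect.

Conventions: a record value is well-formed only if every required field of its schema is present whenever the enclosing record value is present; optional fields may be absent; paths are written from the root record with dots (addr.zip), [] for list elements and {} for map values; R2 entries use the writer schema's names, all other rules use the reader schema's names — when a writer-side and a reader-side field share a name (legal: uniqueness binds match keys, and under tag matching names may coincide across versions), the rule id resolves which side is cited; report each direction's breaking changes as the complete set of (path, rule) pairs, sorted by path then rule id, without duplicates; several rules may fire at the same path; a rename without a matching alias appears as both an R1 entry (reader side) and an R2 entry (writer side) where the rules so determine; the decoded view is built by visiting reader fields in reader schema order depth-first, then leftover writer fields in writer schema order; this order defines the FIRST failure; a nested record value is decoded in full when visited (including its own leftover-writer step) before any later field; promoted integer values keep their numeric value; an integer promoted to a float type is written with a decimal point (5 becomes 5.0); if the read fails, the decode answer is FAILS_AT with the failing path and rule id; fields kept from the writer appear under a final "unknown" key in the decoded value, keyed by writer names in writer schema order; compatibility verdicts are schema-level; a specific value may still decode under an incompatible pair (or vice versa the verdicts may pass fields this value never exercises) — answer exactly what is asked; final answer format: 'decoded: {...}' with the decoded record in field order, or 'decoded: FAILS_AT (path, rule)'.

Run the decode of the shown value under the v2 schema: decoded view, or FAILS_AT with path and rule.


each type pair in Shipment: writer, then reader
decoding the Shipment value with the v2 reader:
  channel := "HIGH"
  tags := []
  attempts := 12 (int32 -> int64)
  quantity := 12
  title := "delta"
  latitude := null (not supplied -> null)
  version := null (not supplied -> null)
  writer balance: kept under "unknown"
  => decoded: {"channel": "HIGH", "tags": [], "attempts": 12, "quantity": 12, "title": "delta", "latitude": null, "version": null, "unknown": {"balance": -0.5}}
ruling out the remaining Shipment differences:
  enum State (field channel in record Shipment): symbol URGENT added -> a verdict-level change on Shipment — the shown value reads the same
  field attempts in record Shipment: type int32 changed to int64 -> a verdict-level change on Shipment — the shown value reads the same
  field version in record Shipment: type int64 changed to float64 -> a verdict-level change on Shipment — the shown value reads the same

decoded: {"channel": "HIGH", "tags": [], "attempts": 12, "quantity": 12, "title": "delta", "latitude": null, "version": null, "unknown": {"balance": -0.5}}


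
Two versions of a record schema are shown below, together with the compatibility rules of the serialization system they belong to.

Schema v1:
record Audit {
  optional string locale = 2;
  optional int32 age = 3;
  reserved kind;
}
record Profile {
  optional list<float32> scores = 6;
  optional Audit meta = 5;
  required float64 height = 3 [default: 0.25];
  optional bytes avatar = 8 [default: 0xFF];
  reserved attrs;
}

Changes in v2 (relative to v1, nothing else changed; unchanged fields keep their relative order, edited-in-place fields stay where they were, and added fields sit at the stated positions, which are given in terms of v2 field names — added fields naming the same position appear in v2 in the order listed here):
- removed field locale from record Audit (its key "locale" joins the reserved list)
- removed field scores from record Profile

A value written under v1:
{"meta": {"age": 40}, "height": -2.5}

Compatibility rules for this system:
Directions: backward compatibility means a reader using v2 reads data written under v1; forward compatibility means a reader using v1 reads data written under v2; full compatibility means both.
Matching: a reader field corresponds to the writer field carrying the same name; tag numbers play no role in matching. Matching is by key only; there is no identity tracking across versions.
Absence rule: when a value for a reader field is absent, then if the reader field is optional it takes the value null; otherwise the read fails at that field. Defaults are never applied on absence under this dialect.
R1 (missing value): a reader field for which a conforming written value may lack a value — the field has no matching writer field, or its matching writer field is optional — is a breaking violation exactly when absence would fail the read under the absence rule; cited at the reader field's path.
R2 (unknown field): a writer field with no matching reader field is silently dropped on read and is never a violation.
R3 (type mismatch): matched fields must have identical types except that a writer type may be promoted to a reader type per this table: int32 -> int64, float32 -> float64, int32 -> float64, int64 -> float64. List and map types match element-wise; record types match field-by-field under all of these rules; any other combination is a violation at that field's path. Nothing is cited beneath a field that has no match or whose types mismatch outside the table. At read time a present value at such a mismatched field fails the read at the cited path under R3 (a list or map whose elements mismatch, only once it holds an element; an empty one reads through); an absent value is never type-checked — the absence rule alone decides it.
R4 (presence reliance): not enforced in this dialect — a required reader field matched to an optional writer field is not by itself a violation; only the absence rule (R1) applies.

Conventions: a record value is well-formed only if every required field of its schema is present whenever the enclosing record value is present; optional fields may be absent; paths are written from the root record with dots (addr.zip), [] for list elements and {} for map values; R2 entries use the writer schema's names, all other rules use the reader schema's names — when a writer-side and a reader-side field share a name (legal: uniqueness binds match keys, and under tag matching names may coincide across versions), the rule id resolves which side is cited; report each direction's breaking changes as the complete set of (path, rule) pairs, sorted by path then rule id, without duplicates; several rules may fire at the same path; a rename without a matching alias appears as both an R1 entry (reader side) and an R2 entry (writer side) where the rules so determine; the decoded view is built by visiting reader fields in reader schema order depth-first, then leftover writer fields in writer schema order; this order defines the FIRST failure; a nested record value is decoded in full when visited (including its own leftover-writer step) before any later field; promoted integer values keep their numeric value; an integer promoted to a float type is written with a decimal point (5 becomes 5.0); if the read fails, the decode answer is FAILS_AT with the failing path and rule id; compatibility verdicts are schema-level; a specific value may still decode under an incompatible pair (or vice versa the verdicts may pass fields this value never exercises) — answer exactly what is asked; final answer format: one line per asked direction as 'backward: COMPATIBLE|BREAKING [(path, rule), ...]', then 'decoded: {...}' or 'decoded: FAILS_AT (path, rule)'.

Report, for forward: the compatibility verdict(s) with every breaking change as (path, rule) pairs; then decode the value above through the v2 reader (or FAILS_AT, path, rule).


forward: COMPATIBLE []; decoded: {"meta": {"age": 40}, "height": -2.5, "avatar": null}

the writer's type comes first in each Profile pair
forward analysis of Profile with v1 as reader and v2 as writer:
  no writer field matches reader scores
  meta: Audit -> Audit, writer optional; from meta
  height: float64 -> float64, writer required; from height
  avatar: bytes -> bytes, writer optional; from avatar
  no writer field matches reader meta.locale
  meta.age: int32 -> int32, writer optional; from meta.age
  => no violations; forward on Profile: COMPATIBLE
decode walk for Profile under reader schema v2:
  meta.age := 40
  height := -2.5
  avatar := null (absent, optional -> null)
  => decoded: {"meta": {"age": 40}, "height": -2.5, "avatar": null}


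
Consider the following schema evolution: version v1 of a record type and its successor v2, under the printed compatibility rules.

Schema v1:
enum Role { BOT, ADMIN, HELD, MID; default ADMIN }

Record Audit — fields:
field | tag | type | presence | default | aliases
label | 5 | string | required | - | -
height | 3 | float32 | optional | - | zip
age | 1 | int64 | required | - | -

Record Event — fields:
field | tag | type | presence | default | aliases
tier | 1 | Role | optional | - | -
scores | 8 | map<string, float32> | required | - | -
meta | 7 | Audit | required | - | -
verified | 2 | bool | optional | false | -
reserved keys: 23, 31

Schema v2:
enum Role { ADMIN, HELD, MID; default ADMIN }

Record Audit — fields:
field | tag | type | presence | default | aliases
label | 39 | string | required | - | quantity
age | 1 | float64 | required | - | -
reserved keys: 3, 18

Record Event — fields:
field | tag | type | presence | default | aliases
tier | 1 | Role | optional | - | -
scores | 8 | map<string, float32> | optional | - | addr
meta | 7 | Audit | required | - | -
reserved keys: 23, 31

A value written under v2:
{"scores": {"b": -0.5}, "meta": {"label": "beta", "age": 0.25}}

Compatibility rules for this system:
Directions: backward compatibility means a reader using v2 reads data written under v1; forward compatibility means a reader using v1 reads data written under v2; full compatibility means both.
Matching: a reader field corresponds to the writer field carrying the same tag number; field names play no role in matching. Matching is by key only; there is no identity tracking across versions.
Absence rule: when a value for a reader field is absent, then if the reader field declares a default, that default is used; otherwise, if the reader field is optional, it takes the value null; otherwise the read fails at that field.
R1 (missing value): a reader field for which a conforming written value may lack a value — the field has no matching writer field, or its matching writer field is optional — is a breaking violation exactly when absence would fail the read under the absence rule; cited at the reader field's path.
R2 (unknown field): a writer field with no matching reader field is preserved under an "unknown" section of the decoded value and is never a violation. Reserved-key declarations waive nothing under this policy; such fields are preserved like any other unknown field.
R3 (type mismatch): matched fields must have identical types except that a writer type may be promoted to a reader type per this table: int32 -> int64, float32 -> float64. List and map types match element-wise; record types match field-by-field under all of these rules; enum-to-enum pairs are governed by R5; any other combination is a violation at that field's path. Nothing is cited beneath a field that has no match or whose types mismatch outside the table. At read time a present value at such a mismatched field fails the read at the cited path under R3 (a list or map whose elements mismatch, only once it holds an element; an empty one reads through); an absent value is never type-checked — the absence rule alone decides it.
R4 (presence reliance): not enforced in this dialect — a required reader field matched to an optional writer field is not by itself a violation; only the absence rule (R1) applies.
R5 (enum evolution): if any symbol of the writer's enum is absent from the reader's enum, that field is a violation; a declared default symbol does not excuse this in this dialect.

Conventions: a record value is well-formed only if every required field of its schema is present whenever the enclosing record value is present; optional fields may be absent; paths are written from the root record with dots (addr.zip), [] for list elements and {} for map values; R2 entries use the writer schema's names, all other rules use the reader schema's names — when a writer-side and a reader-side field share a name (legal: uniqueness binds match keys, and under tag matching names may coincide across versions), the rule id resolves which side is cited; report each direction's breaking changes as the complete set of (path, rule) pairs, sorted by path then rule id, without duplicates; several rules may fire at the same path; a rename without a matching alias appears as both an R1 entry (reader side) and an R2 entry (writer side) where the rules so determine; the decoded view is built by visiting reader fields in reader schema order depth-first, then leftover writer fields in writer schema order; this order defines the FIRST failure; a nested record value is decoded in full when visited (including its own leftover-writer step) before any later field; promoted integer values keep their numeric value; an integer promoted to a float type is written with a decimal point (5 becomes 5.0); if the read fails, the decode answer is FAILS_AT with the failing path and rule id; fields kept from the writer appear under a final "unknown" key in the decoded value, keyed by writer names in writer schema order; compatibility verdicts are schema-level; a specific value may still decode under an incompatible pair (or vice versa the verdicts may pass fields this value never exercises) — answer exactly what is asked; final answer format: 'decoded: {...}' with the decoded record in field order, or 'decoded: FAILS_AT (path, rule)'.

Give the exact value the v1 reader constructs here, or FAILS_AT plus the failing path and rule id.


arrows below run writer -> reader for Event
decode (reader v1):
  tier := null (absent, optional -> null)
  scores := {"b": -0.5}
  read fails at meta.label under R1 (no fill)
  => FAILS_AT (meta.label, R1)
ruling out the remaining Event differences:
  removed field verified from record Event -> fires no rule on Event under this dialect and leaves the result unchanged
  enum Role (field tier in record Event): symbol BOT removed -> shifts the Event verdicts, not this decode
  field scores in record Event: required changed to optional -> shifts the Event verdicts, not this decode
  field age in record Audit: type int64 changed to float64 -> shifts the Event verdicts, not this decode
  removed field height from record Audit (its key 3 joins the reserved list) -> fires no rule on Event under this dialect and leaves the result unchanged

decoded: FAILS_AT (meta.label, R1)
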